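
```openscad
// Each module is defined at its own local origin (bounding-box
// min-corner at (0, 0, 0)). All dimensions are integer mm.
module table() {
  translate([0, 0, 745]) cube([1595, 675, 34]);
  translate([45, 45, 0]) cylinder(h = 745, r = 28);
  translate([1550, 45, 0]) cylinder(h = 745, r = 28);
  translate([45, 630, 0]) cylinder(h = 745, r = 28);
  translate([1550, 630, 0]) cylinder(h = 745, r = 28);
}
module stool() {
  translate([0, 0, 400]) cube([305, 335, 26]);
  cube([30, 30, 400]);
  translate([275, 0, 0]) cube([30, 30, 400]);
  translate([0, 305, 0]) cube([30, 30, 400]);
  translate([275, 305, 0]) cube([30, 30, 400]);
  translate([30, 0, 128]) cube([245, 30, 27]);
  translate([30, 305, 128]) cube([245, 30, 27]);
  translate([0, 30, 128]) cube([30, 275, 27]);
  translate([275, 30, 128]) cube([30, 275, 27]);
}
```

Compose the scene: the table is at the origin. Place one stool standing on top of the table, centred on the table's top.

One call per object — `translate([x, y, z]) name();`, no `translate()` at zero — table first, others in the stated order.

table();
translate([645, 170, 779]) stool();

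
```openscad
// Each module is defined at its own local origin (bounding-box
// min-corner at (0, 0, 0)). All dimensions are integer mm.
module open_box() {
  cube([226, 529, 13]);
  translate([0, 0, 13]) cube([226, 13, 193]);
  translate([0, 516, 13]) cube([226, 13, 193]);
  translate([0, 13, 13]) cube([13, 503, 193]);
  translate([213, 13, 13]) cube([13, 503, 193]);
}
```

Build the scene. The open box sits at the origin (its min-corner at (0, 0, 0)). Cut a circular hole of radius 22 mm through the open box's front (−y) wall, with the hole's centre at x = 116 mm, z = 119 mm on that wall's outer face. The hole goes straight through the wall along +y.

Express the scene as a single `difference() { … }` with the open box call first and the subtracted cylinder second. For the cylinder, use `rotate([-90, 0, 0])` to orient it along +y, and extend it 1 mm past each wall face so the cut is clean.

difference() {
  open_box();
  translate([116, -1, 119]) rotate([-90, 0, 0]) cylinder(h = 15, r = 22);
}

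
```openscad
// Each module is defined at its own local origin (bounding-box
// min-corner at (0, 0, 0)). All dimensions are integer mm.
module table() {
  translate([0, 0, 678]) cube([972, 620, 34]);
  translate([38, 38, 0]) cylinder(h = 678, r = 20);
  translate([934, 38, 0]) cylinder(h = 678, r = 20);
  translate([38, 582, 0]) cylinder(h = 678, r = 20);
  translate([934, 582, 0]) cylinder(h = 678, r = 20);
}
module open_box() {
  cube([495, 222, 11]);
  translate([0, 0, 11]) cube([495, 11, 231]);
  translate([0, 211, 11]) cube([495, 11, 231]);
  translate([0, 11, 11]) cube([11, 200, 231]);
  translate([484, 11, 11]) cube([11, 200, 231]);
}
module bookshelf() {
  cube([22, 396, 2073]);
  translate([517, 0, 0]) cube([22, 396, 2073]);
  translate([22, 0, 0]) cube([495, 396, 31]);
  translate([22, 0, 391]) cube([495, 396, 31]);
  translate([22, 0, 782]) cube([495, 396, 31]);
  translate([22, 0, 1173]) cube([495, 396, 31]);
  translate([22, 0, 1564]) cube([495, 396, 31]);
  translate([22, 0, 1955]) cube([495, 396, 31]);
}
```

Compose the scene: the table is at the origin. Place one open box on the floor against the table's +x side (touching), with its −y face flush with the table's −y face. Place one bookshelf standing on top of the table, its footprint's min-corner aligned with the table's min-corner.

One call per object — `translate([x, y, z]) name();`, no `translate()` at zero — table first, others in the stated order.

table();
translate([972, 0, 0]) open_box();
translate([0, 0, 712]) bookshelf();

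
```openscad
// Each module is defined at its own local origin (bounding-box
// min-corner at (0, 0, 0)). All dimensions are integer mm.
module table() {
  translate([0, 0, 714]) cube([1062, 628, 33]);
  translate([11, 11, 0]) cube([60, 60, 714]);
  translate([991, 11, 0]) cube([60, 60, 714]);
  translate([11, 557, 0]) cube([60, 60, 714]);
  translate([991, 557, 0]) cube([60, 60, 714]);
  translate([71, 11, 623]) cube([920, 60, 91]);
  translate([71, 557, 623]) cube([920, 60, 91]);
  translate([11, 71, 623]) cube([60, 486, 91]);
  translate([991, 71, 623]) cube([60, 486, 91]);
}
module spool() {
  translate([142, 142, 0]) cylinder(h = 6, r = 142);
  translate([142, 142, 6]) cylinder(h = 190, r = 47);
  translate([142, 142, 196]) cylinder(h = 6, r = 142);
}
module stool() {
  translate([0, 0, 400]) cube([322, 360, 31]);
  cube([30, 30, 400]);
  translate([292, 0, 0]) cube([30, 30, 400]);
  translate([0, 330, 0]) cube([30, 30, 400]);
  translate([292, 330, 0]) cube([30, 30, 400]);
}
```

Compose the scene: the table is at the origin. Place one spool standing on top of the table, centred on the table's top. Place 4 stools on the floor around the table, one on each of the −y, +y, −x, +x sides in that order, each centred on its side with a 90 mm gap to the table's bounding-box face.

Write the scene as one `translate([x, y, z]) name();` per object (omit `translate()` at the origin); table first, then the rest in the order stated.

table();
translate([389, 172, 747]) spool();
translate([370, -450, 0]) stool();
translate([370, 718, 0]) stool();
translate([-412, 134, 0]) stool();
translate([1152, 134, 0]) stool();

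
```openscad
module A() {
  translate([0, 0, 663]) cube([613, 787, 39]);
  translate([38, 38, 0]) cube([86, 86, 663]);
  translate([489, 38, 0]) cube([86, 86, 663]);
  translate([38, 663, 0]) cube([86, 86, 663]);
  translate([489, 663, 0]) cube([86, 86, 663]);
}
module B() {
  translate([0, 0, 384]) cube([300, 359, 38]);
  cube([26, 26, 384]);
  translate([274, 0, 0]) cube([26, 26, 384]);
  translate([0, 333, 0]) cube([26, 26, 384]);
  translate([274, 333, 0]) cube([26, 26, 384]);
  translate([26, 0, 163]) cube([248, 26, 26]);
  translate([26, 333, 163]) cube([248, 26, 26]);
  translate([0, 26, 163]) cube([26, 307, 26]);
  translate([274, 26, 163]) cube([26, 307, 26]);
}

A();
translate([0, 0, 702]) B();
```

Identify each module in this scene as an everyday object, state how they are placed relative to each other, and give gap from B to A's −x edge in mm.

The stool's min-x is at 0; the table's min-x is 0; gap = 0 mm.

A is a table. B is a stool. The stool is on top of the table. The gap from the stool to the table's −x edge is 0 mm.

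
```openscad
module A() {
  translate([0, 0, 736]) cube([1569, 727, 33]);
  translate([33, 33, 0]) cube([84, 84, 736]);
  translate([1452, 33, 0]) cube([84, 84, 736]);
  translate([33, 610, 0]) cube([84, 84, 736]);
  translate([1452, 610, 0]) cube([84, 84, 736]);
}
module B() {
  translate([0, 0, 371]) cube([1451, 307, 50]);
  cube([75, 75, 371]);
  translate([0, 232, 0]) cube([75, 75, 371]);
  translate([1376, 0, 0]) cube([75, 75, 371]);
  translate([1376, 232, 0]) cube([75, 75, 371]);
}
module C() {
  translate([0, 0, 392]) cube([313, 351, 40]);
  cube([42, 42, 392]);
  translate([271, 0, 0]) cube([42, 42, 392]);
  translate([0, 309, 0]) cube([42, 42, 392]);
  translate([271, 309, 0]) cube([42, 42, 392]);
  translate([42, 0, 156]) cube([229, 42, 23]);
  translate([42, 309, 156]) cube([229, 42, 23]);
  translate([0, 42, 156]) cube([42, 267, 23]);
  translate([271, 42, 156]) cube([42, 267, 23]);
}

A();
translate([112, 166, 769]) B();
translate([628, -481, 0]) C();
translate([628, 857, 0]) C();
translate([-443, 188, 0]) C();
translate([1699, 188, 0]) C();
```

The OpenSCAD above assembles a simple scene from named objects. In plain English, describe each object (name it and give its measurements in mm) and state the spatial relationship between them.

A is a table: top 1569 mm (x) × 727 mm (y), 33 mm thick, upper face at z = 769 mm, on four 84×84 mm square legs, each inset 33 mm from the nearest pair of top edges, running from z = 0 to the bottom of the top.

B is a long wooden bench with a 1451 mm (x) × 307 mm (y) seat, 50 mm thick, its top surface 421 mm above the floor. Four 75 mm square legs at the seat corners, flush with the edges, run from z = 0 to the seat underside.

C is a simple wooden stool: a rectangular seat 313 mm (x) by 351 mm (y), 40 mm thick, top face at z = 432 mm, on four square legs, each 42×42 mm in cross-section. The legs rest on z = 0, each flush with a corner of the seat. Four stretchers, 42 mm wide and 23 mm tall, connect adjacent legs with their undersides at z = 156 mm, each running between the inner faces of the legs it joins and aligned with the legs' outer faces on the other axis.

The bench is on top of the table. Four stools sit around the table at the −y, +y, −x, +x sides.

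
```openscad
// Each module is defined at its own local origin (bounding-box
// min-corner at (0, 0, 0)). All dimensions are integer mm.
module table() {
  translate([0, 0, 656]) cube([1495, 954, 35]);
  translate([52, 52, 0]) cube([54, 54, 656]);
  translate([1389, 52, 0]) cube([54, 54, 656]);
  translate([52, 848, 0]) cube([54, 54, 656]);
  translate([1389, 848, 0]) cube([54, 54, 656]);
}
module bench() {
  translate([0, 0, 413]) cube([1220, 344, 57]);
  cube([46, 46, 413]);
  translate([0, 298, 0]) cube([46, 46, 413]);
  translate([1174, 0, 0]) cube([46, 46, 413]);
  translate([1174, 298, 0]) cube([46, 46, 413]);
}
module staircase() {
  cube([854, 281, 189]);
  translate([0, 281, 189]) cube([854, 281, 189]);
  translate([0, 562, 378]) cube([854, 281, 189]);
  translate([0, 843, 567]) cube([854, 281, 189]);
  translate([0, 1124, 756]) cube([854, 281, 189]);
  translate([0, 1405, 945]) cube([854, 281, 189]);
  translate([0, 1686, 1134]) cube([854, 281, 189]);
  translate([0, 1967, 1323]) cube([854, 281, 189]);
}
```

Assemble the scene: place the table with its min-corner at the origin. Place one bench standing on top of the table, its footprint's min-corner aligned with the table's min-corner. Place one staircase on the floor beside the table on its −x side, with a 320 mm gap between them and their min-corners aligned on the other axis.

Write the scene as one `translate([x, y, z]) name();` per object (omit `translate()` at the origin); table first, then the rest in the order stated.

table();
translate([0, 0, 691]) bench();
translate([-1174, 0, 0]) staircase();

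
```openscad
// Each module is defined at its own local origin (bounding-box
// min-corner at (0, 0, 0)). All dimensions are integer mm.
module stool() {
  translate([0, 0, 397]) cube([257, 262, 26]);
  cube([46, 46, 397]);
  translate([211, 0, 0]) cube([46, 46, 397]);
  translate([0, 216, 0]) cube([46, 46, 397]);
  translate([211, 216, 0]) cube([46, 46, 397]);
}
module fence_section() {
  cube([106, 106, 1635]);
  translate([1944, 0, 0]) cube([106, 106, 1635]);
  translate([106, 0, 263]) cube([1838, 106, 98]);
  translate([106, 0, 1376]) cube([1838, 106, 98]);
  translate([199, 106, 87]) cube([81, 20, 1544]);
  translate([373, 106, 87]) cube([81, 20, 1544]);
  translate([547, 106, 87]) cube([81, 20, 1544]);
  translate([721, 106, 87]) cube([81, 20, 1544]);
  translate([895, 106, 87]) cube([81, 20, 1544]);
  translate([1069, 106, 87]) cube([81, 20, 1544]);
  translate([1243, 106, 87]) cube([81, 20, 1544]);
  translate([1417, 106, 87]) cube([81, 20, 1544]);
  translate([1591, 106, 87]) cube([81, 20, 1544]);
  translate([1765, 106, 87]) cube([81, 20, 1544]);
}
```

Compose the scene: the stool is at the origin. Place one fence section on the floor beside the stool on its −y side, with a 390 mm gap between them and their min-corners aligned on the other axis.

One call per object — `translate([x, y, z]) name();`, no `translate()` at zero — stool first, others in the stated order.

stool();
translate([0, -516, 0]) fence_section();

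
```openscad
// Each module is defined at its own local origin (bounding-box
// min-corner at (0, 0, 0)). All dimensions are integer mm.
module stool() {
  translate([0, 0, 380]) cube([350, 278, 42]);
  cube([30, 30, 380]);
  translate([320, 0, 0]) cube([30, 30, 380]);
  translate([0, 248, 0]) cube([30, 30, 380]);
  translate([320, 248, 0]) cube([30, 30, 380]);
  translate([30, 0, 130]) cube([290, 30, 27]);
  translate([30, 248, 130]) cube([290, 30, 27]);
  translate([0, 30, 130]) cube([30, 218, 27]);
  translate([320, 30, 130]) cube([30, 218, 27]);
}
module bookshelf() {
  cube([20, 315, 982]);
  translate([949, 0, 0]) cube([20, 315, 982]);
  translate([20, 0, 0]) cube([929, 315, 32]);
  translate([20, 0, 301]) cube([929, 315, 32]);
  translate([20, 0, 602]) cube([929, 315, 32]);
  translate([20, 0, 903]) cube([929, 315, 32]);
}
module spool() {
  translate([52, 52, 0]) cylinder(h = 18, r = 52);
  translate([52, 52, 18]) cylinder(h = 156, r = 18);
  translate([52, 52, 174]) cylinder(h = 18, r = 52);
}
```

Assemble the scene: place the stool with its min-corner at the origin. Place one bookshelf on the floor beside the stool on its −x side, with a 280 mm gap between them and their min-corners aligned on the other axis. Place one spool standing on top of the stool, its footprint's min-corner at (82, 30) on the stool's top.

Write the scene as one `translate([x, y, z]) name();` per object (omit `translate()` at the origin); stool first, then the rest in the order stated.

stool();
translate([-1249, 0, 0]) bookshelf();
translate([82, 30, 422]) spool();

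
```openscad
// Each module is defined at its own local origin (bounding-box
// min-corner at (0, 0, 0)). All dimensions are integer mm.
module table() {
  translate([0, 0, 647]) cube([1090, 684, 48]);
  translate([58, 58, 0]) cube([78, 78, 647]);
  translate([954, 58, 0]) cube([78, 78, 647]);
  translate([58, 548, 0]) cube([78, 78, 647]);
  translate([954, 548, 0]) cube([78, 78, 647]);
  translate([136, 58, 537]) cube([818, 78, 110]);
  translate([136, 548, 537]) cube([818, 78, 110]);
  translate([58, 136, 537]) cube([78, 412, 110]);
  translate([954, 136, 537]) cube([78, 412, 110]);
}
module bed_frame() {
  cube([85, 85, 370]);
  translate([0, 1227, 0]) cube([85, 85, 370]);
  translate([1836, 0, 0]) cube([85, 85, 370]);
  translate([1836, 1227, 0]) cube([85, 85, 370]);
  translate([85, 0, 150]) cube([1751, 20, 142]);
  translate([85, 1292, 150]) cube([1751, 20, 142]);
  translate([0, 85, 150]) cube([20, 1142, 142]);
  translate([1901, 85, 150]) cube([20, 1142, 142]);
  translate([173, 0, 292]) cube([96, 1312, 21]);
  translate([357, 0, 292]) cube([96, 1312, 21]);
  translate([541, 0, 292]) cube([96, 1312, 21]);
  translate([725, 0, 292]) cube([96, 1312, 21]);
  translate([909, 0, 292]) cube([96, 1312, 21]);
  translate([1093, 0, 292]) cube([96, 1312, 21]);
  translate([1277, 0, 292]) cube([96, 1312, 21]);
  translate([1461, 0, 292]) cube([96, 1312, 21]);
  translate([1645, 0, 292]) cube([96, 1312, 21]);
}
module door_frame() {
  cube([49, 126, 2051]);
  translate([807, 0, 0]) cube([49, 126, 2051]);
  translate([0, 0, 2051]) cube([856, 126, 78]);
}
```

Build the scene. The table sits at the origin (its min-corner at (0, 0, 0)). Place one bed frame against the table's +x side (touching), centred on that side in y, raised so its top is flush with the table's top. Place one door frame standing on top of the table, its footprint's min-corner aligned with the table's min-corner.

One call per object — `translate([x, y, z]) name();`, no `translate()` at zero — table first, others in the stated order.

table();
translate([1090, -314, 325]) bed_frame();
translate([0, 0, 695]) door_frame();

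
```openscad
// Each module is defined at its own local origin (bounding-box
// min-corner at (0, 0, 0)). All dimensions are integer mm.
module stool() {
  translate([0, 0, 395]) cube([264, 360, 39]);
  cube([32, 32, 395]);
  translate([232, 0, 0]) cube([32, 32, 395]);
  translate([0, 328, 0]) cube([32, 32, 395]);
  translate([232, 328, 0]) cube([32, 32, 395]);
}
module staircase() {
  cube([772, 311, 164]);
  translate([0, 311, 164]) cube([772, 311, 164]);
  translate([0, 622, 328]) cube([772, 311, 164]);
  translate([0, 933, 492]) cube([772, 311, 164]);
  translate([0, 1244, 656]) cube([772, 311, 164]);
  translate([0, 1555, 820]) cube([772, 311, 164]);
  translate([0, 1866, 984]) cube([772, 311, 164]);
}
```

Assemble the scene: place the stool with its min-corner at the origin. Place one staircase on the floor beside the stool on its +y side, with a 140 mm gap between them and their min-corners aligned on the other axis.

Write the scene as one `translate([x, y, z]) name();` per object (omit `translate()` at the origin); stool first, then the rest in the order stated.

stool();
translate([0, 500, 0]) staircase();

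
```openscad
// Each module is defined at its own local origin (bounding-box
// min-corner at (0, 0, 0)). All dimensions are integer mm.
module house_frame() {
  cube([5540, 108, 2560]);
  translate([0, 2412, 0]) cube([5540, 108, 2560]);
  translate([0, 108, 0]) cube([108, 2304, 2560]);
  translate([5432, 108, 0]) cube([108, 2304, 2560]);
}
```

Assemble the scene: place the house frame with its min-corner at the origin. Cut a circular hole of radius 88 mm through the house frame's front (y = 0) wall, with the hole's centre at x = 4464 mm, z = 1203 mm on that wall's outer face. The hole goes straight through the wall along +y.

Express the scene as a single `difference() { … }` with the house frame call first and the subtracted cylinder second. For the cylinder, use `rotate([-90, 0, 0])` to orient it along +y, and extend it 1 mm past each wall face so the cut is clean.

difference() {
  house_frame();
  translate([4464, -1, 1203]) rotate([-90, 0, 0]) cylinder(h = 110, r = 88);
}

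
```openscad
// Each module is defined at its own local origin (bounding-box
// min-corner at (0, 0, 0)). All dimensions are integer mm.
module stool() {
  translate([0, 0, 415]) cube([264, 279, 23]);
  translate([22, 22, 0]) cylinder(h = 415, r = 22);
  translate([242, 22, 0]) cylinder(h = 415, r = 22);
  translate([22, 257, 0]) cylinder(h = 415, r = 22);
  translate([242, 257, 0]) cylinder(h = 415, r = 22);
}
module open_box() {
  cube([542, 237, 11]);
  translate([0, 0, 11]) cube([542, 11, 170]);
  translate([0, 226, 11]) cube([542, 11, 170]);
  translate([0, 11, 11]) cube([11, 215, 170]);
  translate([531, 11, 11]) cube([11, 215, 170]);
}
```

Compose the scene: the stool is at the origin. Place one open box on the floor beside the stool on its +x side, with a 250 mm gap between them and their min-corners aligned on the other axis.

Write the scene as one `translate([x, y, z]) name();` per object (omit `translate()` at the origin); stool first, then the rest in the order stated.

stool();
translate([514, 0, 0]) open_box();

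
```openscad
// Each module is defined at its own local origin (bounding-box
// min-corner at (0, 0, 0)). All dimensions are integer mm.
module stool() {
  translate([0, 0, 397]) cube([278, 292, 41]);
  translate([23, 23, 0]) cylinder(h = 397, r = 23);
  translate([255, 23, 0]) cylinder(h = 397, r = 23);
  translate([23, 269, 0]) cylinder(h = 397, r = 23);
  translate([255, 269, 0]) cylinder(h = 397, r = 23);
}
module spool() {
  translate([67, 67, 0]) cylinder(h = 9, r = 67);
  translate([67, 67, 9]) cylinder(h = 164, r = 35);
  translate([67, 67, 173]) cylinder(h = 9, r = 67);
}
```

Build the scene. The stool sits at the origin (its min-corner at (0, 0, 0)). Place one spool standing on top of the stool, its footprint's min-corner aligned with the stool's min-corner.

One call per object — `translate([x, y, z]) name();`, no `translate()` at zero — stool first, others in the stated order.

stool();
translate([0, 0, 438]) spool();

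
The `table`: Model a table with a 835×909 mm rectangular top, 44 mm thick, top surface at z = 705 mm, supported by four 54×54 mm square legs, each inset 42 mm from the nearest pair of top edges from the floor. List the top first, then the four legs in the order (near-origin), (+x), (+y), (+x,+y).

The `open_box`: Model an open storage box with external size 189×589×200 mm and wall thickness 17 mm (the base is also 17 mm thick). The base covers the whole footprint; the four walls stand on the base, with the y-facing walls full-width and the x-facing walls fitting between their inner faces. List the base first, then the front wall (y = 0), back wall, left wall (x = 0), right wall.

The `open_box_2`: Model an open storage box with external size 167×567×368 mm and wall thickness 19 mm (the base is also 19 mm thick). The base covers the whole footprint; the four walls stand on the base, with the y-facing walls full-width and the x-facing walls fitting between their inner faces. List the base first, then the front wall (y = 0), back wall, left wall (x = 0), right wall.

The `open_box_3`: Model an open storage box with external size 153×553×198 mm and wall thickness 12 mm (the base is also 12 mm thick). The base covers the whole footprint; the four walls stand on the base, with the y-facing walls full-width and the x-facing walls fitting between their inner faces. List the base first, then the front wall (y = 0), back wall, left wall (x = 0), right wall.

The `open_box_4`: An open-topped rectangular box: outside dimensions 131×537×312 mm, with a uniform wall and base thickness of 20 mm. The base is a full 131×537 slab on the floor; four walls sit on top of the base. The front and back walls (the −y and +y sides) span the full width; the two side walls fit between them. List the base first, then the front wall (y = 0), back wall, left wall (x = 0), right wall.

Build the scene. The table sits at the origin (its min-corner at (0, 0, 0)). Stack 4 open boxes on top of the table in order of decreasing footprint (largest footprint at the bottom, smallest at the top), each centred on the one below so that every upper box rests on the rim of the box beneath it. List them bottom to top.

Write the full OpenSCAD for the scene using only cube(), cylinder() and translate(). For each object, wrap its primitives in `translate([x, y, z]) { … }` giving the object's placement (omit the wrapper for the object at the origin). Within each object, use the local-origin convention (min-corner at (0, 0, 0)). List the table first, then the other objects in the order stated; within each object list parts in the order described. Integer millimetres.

translate([0, 0, 661]) cube([835, 909, 44]);
translate([42, 42, 0]) cube([54, 54, 661]);
translate([739, 42, 0]) cube([54, 54, 661]);
translate([42, 813, 0]) cube([54, 54, 661]);
translate([739, 813, 0]) cube([54, 54, 661]);
translate([323, 160, 705]) {
  cube([189, 589, 17]);
  translate([0, 0, 17]) cube([189, 17, 183]);
  translate([0, 572, 17]) cube([189, 17, 183]);
  translate([0, 17, 17]) cube([17, 555, 183]);
  translate([172, 17, 17]) cube([17, 555, 183]);
}
translate([334, 171, 905]) {
  cube([167, 567, 19]);
  translate([0, 0, 19]) cube([167, 19, 349]);
  translate([0, 548, 19]) cube([167, 19, 349]);
  translate([0, 19, 19]) cube([19, 529, 349]);
  translate([148, 19, 19]) cube([19, 529, 349]);
}
translate([341, 178, 1273]) {
  cube([153, 553, 12]);
  translate([0, 0, 12]) cube([153, 12, 186]);
  translate([0, 541, 12]) cube([153, 12, 186]);
  translate([0, 12, 12]) cube([12, 529, 186]);
  translate([141, 12, 12]) cube([12, 529, 186]);
}
translate([352, 186, 1471]) {
  cube([131, 537, 20]);
  translate([0, 0, 20]) cube([131, 20, 292]);
  translate([0, 517, 20]) cube([131, 20, 292]);
  translate([0, 20, 20]) cube([20, 497, 292]);
  translate([111, 20, 20]) cube([20, 497, 292]);
}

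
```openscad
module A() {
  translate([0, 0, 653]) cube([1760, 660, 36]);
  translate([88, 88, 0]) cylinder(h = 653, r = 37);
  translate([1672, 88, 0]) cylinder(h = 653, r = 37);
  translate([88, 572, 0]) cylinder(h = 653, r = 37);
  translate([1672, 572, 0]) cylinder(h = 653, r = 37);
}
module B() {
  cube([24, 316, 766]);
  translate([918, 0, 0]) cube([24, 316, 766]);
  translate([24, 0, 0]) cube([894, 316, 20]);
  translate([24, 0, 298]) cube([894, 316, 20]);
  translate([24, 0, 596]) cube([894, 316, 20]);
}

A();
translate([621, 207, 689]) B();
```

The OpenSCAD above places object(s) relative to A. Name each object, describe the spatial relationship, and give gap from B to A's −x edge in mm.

The bookshelf's min-x is at 621; the table's min-x is 0; gap = 621 mm.

A is a table. B is a bookshelf. The bookshelf is on top of the table. The gap from the bookshelf to the table's −x edge is 621 mm.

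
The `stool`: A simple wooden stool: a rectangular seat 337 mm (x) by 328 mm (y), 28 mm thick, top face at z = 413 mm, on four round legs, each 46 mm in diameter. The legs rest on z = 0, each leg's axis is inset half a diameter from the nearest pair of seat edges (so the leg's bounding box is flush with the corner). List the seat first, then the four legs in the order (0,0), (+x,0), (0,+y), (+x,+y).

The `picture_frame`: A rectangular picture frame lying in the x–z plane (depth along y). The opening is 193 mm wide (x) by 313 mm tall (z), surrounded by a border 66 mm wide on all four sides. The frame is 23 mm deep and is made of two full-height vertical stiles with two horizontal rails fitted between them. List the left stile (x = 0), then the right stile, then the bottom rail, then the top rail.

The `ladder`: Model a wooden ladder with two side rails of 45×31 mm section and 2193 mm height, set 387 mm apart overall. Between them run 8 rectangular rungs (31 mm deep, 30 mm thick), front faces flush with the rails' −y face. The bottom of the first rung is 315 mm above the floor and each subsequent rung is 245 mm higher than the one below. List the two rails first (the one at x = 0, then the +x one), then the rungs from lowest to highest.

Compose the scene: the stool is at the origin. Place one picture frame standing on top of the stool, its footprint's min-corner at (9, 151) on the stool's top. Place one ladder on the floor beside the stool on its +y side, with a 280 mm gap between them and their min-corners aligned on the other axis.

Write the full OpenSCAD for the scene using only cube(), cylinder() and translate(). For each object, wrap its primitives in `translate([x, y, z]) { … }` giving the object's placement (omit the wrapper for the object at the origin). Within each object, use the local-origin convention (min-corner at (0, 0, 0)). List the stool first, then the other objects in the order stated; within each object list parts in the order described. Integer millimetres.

translate([0, 0, 385]) cube([337, 328, 28]);
translate([23, 23, 0]) cylinder(h = 385, r = 23);
translate([314, 23, 0]) cylinder(h = 385, r = 23);
translate([23, 305, 0]) cylinder(h = 385, r = 23);
translate([314, 305, 0]) cylinder(h = 385, r = 23);
translate([9, 151, 413]) {
  cube([66, 23, 445]);
  translate([259, 0, 0]) cube([66, 23, 445]);
  translate([66, 0, 0]) cube([193, 23, 66]);
  translate([66, 0, 379]) cube([193, 23, 66]);
}
translate([0, 608, 0]) {
  cube([45, 31, 2193]);
  translate([342, 0, 0]) cube([45, 31, 2193]);
  translate([45, 0, 315]) cube([297, 31, 30]);
  translate([45, 0, 560]) cube([297, 31, 30]);
  translate([45, 0, 805]) cube([297, 31, 30]);
  translate([45, 0, 1050]) cube([297, 31, 30]);
  translate([45, 0, 1295]) cube([297, 31, 30]);
  translate([45, 0, 1540]) cube([297, 31, 30]);
  translate([45, 0, 1785]) cube([297, 31, 30]);
  translate([45, 0, 2030]) cube([297, 31, 30]);
}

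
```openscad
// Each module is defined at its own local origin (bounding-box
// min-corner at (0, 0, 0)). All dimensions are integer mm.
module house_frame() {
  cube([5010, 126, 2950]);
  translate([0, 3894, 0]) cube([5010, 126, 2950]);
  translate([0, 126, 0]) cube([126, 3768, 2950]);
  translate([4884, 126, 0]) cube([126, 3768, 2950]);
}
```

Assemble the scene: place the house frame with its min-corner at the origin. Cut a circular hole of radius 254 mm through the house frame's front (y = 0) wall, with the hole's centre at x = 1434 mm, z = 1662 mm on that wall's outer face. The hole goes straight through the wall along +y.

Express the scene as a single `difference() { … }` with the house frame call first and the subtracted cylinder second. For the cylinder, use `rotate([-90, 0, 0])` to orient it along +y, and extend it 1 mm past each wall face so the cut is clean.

difference() {
  house_frame();
  translate([1434, -1, 1662]) rotate([-90, 0, 0]) cylinder(h = 128, r = 254);
}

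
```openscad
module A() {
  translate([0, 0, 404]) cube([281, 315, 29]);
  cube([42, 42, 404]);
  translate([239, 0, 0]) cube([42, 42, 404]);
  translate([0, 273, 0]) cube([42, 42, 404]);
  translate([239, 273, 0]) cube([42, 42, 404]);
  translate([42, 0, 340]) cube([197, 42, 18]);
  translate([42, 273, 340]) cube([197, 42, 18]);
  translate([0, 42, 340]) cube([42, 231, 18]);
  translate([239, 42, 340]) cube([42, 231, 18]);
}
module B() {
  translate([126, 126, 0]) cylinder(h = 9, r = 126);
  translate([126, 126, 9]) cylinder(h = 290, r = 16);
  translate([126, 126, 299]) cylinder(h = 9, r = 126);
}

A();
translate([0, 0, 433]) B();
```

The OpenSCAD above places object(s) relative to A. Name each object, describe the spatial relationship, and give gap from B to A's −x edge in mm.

A is a stool. B is a spool. The spool is on top of the stool. The gap from the spool to the stool's −x edge is 0 mm.

The spool's min-x is at 0; the stool's min-x is 0; gap = 0 mm.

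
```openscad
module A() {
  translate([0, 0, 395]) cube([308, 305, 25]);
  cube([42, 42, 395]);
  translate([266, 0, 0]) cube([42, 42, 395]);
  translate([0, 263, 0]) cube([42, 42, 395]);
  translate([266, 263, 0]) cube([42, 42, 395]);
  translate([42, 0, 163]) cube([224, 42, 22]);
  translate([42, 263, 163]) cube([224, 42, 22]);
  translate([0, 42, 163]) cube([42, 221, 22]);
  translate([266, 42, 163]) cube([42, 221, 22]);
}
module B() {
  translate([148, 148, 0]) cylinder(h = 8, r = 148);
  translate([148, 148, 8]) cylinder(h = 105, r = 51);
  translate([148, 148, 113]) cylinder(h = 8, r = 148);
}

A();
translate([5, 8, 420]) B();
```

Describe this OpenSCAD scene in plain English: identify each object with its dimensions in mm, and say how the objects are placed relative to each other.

A is a four-legged stool. The seat is a 308×305×25 mm slab whose top surface is at z = 420 mm; four square legs, each 42×42 mm in cross-section, run from the floor (z = 0) to the underside of the seat, each flush with a corner of the seat. Four stretchers, 42 mm wide and 22 mm tall, connect adjacent legs with their undersides at z = 163 mm, each running between the inner faces of the legs it joins and aligned with the legs' outer faces on the other axis.

B is a spool: two coaxial disc flanges of radius 148 mm and thickness 8 mm, joined by a core cylinder of radius 51 mm and height 105 mm. The lower flange rests on z = 0 and the three cylinders share a vertical axis.

The spool is on top of the stool.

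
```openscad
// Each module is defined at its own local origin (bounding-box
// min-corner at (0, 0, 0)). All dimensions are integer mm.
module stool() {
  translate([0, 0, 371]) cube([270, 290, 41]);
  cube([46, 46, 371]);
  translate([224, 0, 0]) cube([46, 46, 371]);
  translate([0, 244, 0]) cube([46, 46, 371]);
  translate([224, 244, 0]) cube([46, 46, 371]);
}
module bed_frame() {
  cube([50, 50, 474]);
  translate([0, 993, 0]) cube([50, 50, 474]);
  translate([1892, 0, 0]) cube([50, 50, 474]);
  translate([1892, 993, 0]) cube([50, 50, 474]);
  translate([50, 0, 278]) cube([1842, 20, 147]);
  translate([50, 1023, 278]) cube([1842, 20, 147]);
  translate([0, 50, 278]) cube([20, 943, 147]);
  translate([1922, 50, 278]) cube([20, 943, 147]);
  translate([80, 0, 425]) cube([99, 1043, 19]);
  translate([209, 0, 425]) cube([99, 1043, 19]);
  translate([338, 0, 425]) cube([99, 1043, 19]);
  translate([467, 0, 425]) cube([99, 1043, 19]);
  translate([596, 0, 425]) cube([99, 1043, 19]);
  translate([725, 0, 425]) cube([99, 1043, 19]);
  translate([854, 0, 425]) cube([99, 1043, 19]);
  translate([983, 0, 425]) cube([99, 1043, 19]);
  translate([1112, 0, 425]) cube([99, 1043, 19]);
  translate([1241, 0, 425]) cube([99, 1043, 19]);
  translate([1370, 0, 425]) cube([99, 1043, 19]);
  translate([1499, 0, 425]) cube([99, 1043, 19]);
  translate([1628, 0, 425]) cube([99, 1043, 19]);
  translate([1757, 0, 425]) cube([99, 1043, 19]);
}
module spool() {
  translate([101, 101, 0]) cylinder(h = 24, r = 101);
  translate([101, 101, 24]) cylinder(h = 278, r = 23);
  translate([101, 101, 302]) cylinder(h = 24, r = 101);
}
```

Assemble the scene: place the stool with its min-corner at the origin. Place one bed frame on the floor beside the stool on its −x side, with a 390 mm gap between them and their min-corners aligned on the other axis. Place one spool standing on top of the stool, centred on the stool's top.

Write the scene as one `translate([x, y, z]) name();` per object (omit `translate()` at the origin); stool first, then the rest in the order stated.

stool();
translate([-2332, 0, 0]) bed_frame();
translate([34, 44, 412]) spool();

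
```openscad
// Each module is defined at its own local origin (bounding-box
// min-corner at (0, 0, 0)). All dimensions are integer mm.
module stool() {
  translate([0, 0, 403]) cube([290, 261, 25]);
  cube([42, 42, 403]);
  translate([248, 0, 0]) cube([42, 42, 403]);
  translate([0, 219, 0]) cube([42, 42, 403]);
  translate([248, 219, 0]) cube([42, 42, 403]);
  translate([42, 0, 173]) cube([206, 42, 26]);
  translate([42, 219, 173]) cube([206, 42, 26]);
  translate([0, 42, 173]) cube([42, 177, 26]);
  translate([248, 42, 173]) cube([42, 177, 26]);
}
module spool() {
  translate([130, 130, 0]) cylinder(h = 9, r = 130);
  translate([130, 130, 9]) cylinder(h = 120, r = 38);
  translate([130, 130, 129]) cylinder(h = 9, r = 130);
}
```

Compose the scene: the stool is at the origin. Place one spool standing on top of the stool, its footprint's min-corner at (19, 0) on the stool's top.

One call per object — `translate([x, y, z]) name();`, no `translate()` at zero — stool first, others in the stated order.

stool();
translate([19, 0, 428]) spool();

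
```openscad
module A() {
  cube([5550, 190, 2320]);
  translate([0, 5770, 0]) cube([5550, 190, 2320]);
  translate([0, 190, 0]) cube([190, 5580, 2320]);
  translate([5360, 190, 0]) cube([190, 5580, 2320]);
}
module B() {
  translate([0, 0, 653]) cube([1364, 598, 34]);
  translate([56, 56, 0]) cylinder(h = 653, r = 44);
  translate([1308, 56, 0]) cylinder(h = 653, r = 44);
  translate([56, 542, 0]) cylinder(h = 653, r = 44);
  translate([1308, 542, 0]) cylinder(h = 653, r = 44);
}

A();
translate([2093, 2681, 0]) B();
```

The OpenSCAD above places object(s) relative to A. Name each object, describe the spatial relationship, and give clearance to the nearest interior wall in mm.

A is a house frame. B is a table. The table sits inside the house frame, centred. The clearance to the nearest interior wall is 1903 mm.

Clearances: x = 1903, y = 2491; minimum 1903 mm.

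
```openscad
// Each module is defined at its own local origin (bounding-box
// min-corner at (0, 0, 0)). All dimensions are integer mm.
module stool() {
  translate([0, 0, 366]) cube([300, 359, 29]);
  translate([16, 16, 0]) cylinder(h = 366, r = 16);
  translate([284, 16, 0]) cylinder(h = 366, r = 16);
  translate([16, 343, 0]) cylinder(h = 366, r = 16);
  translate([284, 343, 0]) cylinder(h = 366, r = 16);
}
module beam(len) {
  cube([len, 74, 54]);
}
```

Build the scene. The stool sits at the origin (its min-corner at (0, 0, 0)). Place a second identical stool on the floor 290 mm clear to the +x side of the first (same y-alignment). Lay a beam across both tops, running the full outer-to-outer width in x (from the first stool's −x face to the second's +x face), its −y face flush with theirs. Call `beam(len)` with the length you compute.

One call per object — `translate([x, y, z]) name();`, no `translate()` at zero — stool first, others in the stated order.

stool();
translate([590, 0, 0]) stool();
translate([0, 0, 395]) beam(890);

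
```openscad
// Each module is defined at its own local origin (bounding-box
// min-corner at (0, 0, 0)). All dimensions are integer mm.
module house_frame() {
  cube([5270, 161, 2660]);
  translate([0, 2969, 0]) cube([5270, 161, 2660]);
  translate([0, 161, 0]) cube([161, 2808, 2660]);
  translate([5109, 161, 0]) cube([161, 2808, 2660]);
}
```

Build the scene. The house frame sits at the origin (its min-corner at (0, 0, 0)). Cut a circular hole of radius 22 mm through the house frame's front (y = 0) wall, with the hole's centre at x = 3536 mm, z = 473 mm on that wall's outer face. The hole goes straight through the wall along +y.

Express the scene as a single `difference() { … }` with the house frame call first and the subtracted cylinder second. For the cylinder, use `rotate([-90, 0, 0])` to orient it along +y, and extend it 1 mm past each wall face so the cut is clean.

difference() {
  house_frame();
  translate([3536, -1, 473]) rotate([-90, 0, 0]) cylinder(h = 163, r = 22);
}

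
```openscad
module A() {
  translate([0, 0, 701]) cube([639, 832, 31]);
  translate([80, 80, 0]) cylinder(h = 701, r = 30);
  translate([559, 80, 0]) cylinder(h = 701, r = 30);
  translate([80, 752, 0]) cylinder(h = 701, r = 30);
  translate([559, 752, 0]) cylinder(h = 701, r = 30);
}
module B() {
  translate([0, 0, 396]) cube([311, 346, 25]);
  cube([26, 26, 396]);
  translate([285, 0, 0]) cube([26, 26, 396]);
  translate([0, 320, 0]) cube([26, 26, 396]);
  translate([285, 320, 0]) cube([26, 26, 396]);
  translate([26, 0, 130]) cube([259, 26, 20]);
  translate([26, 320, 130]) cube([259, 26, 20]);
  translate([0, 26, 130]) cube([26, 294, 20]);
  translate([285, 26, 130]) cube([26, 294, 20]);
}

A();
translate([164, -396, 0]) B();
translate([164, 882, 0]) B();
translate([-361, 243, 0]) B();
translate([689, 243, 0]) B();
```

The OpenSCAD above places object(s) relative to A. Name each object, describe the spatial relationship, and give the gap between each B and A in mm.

A is a table. B is a stool. Four stools sit around the table at the −y, +y, −x, +x sides. The gap between each stool and the table is 50 mm.

Each stool's nearest face is 50 mm from the table's bounding box.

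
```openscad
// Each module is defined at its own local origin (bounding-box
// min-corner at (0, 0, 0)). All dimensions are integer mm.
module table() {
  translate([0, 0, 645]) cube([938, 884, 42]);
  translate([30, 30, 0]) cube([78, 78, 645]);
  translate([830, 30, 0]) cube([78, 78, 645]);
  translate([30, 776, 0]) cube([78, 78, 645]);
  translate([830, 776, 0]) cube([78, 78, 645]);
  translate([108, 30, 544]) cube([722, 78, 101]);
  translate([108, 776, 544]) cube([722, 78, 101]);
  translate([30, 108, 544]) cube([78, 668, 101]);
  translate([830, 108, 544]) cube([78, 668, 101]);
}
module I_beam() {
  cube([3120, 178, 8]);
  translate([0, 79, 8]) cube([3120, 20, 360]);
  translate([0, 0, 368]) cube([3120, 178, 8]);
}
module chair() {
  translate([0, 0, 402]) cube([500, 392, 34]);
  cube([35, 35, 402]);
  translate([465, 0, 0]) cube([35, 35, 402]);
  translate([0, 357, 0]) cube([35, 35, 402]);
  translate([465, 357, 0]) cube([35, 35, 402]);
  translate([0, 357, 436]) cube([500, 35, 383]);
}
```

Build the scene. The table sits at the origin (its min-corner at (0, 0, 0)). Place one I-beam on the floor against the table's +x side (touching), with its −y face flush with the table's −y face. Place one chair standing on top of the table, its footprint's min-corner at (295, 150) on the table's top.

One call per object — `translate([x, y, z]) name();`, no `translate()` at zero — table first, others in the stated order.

table();
translate([938, 0, 0]) I_beam();
translate([295, 150, 687]) chair();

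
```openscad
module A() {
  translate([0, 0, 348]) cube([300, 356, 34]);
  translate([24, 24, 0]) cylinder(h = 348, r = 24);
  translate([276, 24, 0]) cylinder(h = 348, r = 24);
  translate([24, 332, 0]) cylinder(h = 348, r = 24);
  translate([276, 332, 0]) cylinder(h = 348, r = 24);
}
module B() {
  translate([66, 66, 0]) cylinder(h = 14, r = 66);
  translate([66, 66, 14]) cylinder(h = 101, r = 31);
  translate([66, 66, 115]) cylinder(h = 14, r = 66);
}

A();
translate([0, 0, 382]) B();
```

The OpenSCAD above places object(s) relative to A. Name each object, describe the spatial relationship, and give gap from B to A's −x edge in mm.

A is a stool. B is a spool. The spool is on top of the stool. The gap from the spool to the stool's −x edge is 0 mm.

The spool's min-x is at 0; the stool's min-x is 0; gap = 0 mm.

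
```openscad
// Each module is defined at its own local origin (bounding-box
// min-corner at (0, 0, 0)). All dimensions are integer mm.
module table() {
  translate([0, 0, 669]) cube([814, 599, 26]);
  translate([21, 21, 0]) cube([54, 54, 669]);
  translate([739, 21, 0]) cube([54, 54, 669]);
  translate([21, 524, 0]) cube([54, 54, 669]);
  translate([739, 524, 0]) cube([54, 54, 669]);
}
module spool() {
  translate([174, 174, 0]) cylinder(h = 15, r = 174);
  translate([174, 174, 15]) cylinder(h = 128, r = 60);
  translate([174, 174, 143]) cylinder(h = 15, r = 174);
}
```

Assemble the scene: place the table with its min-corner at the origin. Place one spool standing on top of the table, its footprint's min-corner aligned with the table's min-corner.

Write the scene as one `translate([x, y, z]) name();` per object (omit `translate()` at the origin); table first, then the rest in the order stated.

table();
translate([0, 0, 695]) spool();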